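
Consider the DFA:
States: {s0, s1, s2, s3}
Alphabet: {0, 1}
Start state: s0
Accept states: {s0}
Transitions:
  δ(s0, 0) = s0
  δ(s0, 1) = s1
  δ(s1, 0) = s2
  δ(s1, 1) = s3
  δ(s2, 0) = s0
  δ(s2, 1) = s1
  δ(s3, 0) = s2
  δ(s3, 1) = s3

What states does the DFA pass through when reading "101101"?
read '1': s0 → s1
  read '0': s1 → s2
  read '1': s2 → s1
  read '1': s1 → s3
  read '0': s3 → s2
  read '1': s2 → s1
s0 -> s1 -> s2 -> s1 -> s3 -> s2 -> s1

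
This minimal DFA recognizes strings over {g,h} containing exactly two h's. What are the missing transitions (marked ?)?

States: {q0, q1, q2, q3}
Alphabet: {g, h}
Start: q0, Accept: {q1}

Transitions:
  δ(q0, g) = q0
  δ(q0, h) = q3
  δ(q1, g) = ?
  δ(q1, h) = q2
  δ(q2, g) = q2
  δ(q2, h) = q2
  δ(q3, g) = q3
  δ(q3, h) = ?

From the language and accept set, identify what each state tracks — q0: zero h's; q1: two h's; q2: ≥ three h's (dead); q3: one h.
Each missing δ(q, a) is the state matching the new tracked value after reading a.
δ(q1, g) = q1; δ(q3, h) = q1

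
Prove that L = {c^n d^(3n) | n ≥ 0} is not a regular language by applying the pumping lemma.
Assume L is regular with pumping length p. Idea: pumping the c-block breaks the 1:3 ratio.
Choose s = c^p d^(3p) (length 4p ≥ p). By the pumping lemma, s = xyz with |xy| ≤ p, |y| > 0, so y = c^k with k ≥ 1. Then xy²z = c^(p+k) d^(3p). For this to be in L we would need 3p = 3(p+k), i.e. 3k = 0, contradicting k ≥ 1. So xy²z ∉ L.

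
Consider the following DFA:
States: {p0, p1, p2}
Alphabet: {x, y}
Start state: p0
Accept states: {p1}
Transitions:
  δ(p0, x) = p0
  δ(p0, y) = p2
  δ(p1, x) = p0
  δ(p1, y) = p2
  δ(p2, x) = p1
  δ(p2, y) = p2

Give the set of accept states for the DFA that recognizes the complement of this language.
Complement accept states = All states \ Original accept states
= {p0, p1, p2} \ {p1}
{p0, p2}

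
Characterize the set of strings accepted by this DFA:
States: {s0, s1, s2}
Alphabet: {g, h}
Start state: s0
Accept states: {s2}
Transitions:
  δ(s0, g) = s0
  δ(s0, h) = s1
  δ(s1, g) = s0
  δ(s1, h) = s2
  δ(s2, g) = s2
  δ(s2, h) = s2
Testing a few strings:
  'gg' → reject
  'h' → reject
  'hgg' → reject
  'g' → reject
State roles: s0=no progress toward hh; s1=one trailing h; s2=substring hh seen
All strings over {g,h} containing the substring hh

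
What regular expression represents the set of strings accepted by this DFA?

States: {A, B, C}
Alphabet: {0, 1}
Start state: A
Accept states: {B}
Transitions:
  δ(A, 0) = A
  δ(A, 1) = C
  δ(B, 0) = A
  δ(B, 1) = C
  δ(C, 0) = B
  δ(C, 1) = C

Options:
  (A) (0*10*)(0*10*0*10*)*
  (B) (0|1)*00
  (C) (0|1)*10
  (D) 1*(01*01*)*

Check each option against the DFA on short strings; one disagreement eliminates an option:
  (A) (0*10*)(0*10*0*10*)*: on '1' the DFA goes A → C and rejects (C ∉ Accept), but the regex matches it → eliminate
  (B) (0|1)*00: on '00' the DFA goes A → A → A and rejects (A ∉ Accept), but the regex matches it → eliminate
  (C) (0|1)*10: agrees with the DFA on every string of length ≤ 6
  (D) 1*(01*01*)*: on ε the DFA stays in A and rejects (A ∉ Accept), but the regex matches it → eliminate
Only (C) is consistent with the DFA.
(C) (0|1)*10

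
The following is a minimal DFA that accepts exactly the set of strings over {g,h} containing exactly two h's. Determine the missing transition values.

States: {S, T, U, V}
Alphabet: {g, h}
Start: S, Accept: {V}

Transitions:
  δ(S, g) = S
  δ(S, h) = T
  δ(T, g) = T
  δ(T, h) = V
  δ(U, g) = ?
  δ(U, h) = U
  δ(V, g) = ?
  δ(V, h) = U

From the language and accept set, identify what each state tracks — S: zero h's; T: one h; U: ≥ three h's (dead); V: two h's.
Each missing δ(q, a) is the state matching the new tracked value after reading a.
δ(U, g) = U; δ(V, g) = V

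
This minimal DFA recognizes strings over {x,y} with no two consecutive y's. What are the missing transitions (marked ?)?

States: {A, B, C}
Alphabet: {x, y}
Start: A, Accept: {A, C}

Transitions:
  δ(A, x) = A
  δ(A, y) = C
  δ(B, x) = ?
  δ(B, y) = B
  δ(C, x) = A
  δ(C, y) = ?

From the language and accept set, identify what each state tracks — A: last symbol not y (ok); B: saw yy (dead); C: last symbol y (ok).
Each missing δ(q, a) is the state matching the new tracked value after reading a.
δ(B, x) = B; δ(C, y) = B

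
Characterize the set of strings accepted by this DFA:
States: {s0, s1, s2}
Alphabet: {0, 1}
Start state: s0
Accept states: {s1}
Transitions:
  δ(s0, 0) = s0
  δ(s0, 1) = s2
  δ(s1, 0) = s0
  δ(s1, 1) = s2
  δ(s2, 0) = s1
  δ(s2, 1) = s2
Testing a few strings:
  '1010' → accept
  '10' → accept
  '11' → reject
  '001' → reject
State roles: s0=no suffix match; s1=suffix is 10; s2=one trailing 1
All binary strings ending with 10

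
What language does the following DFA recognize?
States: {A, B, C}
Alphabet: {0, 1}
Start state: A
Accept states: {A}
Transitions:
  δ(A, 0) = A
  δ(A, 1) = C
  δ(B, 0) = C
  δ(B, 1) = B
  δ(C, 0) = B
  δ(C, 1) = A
Testing a few strings:
  '1111' → accept
  '1100' → accept
  '110' → accept
  '0' → accept
State roles: A=value ≡ 0 (mod 3); B=value ≡ 2 (mod 3); C=value ≡ 1 (mod 3)
All binary strings representing a multiple of 3 (read in base 2; leading zeros allowed and ε counts as 0)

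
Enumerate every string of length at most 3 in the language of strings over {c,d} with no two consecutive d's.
ε, c, d, cc, cd, dc, ccc, ccd, cdc, dcc, dcd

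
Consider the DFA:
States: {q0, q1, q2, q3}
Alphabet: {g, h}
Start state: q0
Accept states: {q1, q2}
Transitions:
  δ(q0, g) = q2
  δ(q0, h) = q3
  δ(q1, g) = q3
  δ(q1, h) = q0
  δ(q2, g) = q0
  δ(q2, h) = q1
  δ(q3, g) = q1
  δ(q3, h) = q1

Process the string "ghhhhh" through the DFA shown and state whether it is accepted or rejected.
Processing string "ghhhhh":
  q0 --g--> q2
  q2 --h--> q1
  q1 --h--> q0
  q0 --h--> q3
  q3 --h--> q1
  q1 --h--> q0
Final state: q0
Accept states: {q1, q2}
No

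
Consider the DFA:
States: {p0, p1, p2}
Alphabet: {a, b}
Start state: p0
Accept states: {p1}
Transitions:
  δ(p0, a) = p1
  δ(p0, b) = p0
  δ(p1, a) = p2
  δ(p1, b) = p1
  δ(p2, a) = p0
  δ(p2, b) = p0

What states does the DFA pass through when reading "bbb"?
read 'b': p0 → p0
  read 'b': p0 → p0
  read 'b': p0 → p0
p0 -> p0 -> p0 -> p0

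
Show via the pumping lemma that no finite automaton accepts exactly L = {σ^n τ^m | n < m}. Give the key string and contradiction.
Assume L is regular with pumping length p. Idea: pumping up the σ-block makes the σ-count reach the τ-count.
Choose s = σ^p τ^(p+1) ∈ L. By the pumping lemma, s = xyz with |xy| ≤ p, |y| > 0, so y = σ^k with k ≥ 1. Then xy²z = σ^(p+k) τ^(p+1). Since p+k ≥ p+1, the number of σ's is no longer strictly less than the number of τ's, so xy²z ∉ L.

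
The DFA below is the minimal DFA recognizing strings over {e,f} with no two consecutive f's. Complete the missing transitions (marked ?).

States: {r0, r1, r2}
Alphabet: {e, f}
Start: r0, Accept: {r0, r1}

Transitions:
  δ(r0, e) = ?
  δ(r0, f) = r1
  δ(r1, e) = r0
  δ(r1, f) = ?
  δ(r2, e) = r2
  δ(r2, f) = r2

From the language and accept set, identify what each state tracks — r0: last symbol not f (ok); r1: last symbol f (ok); r2: saw ff (dead).
Each missing δ(q, a) is the state matching the new tracked value after reading a.
δ(r0, e) = r0; δ(r1, f) = r2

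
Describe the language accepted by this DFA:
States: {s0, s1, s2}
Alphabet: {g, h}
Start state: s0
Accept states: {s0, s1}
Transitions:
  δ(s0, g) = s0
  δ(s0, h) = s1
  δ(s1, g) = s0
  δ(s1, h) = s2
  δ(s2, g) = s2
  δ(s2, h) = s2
Testing a few strings:
  'gh' → accept
  'hhh' → reject
  'hghg' → accept
  'gghg' → accept
State roles: s0=last symbol not h (ok); s1=last symbol h (ok); s2=saw hh (dead)
All strings over {g,h} with no two consecutive h's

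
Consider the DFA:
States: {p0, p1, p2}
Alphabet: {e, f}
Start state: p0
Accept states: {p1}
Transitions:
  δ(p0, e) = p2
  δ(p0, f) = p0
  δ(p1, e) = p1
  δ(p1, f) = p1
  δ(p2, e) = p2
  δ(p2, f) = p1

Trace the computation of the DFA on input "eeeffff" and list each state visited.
read 'e': p0 → p2
  read 'e': p2 → p2
  read 'e': p2 → p2
  read 'f': p2 → p1
  read 'f': p1 → p1
  read 'f': p1 → p1
  read 'f': p1 → p1
p0 -> p2 -> p2 -> p2 -> p1 -> p1 -> p1 -> p1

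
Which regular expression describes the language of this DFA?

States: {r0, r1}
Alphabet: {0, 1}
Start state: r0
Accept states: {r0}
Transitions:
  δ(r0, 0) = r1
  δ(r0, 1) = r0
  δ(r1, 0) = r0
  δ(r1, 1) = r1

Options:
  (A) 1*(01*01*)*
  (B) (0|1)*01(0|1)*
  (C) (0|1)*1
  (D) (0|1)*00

Check each option against the DFA on short strings; one disagreement eliminates an option:
  (A) 1*(01*01*)*: agrees with the DFA on every string of length ≤ 6
  (B) (0|1)*01(0|1)*: on ε the DFA stays in r0 and accepts (r0 ∈ Accept), but the regex does not match it → eliminate
  (C) (0|1)*1: on ε the DFA stays in r0 and accepts (r0 ∈ Accept), but the regex does not match it → eliminate
  (D) (0|1)*00: on ε the DFA stays in r0 and accepts (r0 ∈ Accept), but the regex does not match it → eliminate
Only (A) is consistent with the DFA.
(A) 1*(01*01*)*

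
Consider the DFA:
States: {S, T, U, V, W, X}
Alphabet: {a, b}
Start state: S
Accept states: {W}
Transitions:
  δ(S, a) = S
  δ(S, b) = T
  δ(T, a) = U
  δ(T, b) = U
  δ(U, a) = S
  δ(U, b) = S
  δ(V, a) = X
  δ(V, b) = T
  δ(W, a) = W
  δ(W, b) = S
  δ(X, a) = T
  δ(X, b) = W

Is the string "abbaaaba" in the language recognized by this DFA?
Processing string "abbaaaba":
  S --a--> S
  S --b--> T
  T --b--> U
  U --a--> S
  S --a--> S
  S --a--> S
  S --b--> T
  T --a--> U
Final state: U
Accept states: {W}
No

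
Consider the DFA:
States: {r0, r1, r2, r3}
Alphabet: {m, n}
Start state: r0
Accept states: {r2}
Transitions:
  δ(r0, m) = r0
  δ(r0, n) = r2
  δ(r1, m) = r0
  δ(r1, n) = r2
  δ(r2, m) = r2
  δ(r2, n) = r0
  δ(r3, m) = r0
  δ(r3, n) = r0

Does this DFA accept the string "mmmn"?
Processing string "mmmn":
  r0 --m--> r0
  r0 --m--> r0
  r0 --m--> r0
  r0 --n--> r2
Final state: r2
Accept states: {r2}
Yes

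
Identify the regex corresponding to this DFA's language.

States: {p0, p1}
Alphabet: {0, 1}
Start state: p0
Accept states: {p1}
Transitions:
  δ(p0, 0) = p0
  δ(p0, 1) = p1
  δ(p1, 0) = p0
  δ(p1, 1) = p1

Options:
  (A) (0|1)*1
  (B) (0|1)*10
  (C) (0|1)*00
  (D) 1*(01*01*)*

Check each option against the DFA on short strings; one disagreement eliminates an option:
  (A) (0|1)*1: agrees with the DFA on every string of length ≤ 6
  (B) (0|1)*10: on '1' the DFA goes p0 → p1 and accepts (p1 ∈ Accept), but the regex does not match it → eliminate
  (C) (0|1)*00: on '1' the DFA goes p0 → p1 and accepts (p1 ∈ Accept), but the regex does not match it → eliminate
  (D) 1*(01*01*)*: on ε the DFA stays in p0 and rejects (p0 ∉ Accept), but the regex matches it → eliminate
Only (A) is consistent with the DFA.
(A) (0|1)*1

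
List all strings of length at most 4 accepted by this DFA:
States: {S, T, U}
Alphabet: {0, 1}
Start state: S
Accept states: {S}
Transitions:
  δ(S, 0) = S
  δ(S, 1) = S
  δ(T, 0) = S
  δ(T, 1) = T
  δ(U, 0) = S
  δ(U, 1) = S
ε, 0, 1, 00, 01, 10, 11, 000, 001, 010, 011, 100, 101, 110, 111, 0000, 0001, 0010, 0011, 0100, 0101, 0110, 0111, 1000, 1001, 1010, 1011, 1100, 1101, 1110, 1111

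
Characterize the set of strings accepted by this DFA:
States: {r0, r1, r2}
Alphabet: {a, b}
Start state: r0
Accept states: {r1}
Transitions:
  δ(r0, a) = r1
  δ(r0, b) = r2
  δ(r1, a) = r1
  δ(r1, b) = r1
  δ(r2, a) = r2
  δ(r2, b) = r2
Testing a few strings:
  'aab' → accept
  'b' → reject
  'aba' → accept
  'bab' → reject
State roles: r0=no input read; r1=started with a; r2=started with b (dead)
All strings over {a,b} starting with a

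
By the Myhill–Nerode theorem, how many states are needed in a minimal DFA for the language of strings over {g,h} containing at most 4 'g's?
By Myhill–Nerode, count the distinguishable equivalence classes: 6 classes — having seen 0, 1, …, 4, or >4 copies of 'g'; counts 0 through 4 are accepting and >4 is dead.
6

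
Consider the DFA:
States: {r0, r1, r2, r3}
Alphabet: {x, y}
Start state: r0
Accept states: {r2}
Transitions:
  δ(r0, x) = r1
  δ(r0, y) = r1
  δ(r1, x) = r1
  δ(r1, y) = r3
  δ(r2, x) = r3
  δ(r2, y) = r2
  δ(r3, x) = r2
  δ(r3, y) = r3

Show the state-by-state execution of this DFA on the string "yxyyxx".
read 'y': r0 → r1
  read 'x': r1 → r1
  read 'y': r1 → r3
  read 'y': r3 → r3
  read 'x': r3 → r2
  read 'x': r2 → r3
r0 -> r1 -> r1 -> r3 -> r3 -> r2 -> r3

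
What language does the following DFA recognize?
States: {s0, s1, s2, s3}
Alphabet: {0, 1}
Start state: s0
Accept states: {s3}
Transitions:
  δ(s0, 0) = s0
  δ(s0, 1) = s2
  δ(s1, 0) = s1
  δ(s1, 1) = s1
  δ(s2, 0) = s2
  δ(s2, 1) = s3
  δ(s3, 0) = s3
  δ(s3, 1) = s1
Testing a few strings:
  '011' → accept
  '01' → reject
  '0111' → reject
  '110' → accept
State roles: s0=zero 1's; s1=≥ three 1's (dead); s2=one 1; s3=two 1's
All binary strings containing exactly two 1's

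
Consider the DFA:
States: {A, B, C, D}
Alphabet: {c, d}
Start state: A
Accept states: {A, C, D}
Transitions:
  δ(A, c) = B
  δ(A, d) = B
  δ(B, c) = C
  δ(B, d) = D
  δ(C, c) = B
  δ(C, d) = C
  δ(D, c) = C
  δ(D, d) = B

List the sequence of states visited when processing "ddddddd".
read 'd': A → B
  read 'd': B → D
  read 'd': D → B
  read 'd': B → D
  read 'd': D → B
  read 'd': B → D
  read 'd': D → B
A -> B -> D -> B -> D -> B -> D -> B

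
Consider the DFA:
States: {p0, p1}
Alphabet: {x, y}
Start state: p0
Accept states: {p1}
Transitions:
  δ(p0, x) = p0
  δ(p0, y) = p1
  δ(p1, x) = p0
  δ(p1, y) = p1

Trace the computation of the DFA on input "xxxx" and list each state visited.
read 'x': p0 → p0
  read 'x': p0 → p0
  read 'x': p0 → p0
  read 'x': p0 → p0
p0 -> p0 -> p0 -> p0 -> p0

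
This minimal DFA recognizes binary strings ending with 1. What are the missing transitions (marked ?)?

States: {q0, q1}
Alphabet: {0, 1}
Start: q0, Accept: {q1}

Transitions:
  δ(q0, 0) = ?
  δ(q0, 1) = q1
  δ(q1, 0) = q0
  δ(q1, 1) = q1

From the language and accept set, identify what each state tracks — q0: last symbol not 1; q1: last symbol is 1.
Each missing δ(q, a) is the state matching the new tracked value after reading a.
δ(q0, 0) = q0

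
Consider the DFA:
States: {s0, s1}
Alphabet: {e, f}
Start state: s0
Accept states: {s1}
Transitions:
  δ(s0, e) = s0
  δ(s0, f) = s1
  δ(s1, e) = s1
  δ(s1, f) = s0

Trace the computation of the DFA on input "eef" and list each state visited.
read 'e': s0 → s0
  read 'e': s0 → s0
  read 'f': s0 → s1
s0 -> s0 -> s0 -> s1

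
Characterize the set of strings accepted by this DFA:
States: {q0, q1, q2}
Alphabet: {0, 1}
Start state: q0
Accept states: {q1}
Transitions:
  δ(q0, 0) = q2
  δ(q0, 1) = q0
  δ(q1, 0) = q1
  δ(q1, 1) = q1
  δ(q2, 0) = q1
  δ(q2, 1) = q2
Testing a few strings:
  '1' → reject
  '0011' → accept
  '00' → accept
  '1101' → reject
State roles: q0=zero 0's seen; q1=≥ two 0's seen; q2=one 0 seen
All binary strings containing at least two 0's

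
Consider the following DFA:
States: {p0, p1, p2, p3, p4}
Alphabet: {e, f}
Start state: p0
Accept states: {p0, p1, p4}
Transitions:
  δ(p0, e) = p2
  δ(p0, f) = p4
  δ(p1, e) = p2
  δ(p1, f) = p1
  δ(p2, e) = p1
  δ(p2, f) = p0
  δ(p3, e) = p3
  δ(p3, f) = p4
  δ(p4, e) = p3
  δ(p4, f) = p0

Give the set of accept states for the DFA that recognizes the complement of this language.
Complement accept states = All states \ Original accept states
= {p0, p1, p2, p3, p4} \ {p0, p1, p4}
{p2, p3}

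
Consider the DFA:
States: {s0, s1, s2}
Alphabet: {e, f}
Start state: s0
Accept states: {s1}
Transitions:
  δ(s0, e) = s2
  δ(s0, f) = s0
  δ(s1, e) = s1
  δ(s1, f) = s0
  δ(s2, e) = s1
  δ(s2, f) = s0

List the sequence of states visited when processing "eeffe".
read 'e': s0 → s2
  read 'e': s2 → s1
  read 'f': s1 → s0
  read 'f': s0 → s0
  read 'e': s0 → s2
s0 -> s2 -> s1 -> s0 -> s0 -> s2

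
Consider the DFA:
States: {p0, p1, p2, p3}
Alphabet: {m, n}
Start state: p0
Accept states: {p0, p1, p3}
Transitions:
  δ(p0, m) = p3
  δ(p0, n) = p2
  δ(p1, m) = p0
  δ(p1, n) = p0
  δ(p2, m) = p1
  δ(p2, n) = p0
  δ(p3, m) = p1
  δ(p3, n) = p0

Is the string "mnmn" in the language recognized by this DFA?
Processing string "mnmn":
  p0 --m--> p3
  p3 --n--> p0
  p0 --m--> p3
  p3 --n--> p0
Final state: p0
Accept states: {p0, p1, p3}
Yes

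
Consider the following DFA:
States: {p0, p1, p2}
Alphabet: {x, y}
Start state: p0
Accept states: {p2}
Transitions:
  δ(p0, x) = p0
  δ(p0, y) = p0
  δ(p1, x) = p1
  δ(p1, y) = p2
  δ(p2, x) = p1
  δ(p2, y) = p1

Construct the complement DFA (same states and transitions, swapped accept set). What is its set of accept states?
Complement accept states = All states \ Original accept states
= {p0, p1, p2} \ {p2}
{p0, p1}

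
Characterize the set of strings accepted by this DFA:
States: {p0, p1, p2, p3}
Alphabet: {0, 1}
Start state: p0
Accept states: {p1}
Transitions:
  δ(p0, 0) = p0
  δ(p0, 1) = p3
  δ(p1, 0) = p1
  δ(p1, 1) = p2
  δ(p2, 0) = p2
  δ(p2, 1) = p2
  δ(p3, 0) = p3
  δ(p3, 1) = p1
Testing a few strings:
  '1' → reject
  '110' → accept
  '111' → reject
  '00' → reject
State roles: p0=zero 1's; p1=two 1's; p2=≥ three 1's (dead); p3=one 1
All binary strings containing exactly two 1's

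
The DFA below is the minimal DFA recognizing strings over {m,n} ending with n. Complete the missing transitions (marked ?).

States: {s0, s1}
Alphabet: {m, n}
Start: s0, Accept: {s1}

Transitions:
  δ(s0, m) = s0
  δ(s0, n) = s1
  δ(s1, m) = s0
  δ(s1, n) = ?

From the language and accept set, identify what each state tracks — s0: last symbol not n; s1: last symbol is n.
Each missing δ(q, a) is the state matching the new tracked value after reading a.
δ(s1, n) = s1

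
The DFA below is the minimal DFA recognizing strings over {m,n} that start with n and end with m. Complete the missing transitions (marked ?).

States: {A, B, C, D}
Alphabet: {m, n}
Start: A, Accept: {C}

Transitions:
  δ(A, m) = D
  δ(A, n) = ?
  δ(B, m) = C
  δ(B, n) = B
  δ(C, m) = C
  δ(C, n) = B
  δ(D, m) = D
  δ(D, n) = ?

From the language and accept set, identify what each state tracks — A: no input read; B: started with n, last symbol n; C: started with n, last symbol m; D: started with m (dead).
Each missing δ(q, a) is the state matching the new tracked value after reading a.
δ(A, n) = B; δ(D, n) = D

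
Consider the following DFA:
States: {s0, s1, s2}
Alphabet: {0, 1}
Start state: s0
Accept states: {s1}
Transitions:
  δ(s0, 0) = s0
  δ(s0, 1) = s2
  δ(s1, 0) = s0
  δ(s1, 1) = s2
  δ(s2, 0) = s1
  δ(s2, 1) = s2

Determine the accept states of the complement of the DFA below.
Complement accept states = All states \ Original accept states
= {s0, s1, s2} \ {s1}
{s0, s2}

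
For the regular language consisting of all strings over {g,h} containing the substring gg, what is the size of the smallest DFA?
By Myhill–Nerode, count the distinguishable equivalence classes: 3 classes — one per longest suffix of the input that is a prefix of 'gg' (lengths 0 through 1), plus an absorbing 'already seen gg' class.
3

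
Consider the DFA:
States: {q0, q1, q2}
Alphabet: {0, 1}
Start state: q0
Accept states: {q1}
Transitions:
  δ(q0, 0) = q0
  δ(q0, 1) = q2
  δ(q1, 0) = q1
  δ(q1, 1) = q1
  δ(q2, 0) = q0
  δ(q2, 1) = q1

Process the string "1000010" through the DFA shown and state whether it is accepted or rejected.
Processing string "1000010":
  q0 --1--> q2
  q2 --0--> q0
  q0 --0--> q0
  q0 --0--> q0
  q0 --0--> q0
  q0 --1--> q2
  q2 --0--> q0
Final state: q0
Accept states: {q1}
No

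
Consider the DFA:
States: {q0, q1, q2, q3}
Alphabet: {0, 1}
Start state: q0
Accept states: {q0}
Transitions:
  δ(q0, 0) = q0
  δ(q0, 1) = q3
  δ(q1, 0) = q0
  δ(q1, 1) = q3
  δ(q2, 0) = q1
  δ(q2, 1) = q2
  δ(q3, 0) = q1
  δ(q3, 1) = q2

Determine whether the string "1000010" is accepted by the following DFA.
Processing string "1000010":
  q0 --1--> q3
  q3 --0--> q1
  q1 --0--> q0
  q0 --0--> q0
  q0 --0--> q0
  q0 --1--> q3
  q3 --0--> q1
Final state: q1
Accept states: {q0}
No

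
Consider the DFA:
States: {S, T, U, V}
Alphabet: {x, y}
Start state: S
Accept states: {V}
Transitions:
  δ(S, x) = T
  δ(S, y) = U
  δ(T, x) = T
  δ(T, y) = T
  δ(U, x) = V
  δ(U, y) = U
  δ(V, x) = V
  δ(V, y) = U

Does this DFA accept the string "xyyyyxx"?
Processing string "xyyyyxx":
  S --x--> T
  T --y--> T
  T --y--> T
  T --y--> T
  T --y--> T
  T --x--> T
  T --x--> T
Final state: T
Accept states: {V}
No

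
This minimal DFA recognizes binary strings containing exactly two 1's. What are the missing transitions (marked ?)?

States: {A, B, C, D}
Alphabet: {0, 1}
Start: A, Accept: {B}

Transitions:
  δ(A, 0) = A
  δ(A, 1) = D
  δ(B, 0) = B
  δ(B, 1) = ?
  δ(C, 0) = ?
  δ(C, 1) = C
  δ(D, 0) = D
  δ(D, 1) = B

From the language and accept set, identify what each state tracks — A: zero 1's; B: two 1's; C: ≥ three 1's (dead); D: one 1.
Each missing δ(q, a) is the state matching the new tracked value after reading a.
δ(B, 1) = C; δ(C, 0) = C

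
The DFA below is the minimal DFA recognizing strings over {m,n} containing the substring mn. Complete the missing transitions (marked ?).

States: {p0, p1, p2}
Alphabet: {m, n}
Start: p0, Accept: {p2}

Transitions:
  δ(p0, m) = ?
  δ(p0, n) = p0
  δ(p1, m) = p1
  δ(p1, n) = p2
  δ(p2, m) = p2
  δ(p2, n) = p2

From the language and accept set, identify what each state tracks — p0: no m seen yet; p1: seen a m, waiting for n; p2: substring mn seen.
Each missing δ(q, a) is the state matching the new tracked value after reading a.
δ(p0, m) = p1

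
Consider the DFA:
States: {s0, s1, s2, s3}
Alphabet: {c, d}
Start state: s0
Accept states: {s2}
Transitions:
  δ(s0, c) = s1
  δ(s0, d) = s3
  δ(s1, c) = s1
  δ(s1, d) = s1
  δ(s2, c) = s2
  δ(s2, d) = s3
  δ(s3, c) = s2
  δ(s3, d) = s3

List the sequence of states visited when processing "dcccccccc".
read 'd': s0 → s3
  read 'c': s3 → s2
  read 'c': s2 → s2
  read 'c': s2 → s2
  read 'c': s2 → s2
  read 'c': s2 → s2
  read 'c': s2 → s2
  read 'c': s2 → s2
  read 'c': s2 → s2
s0 -> s3 -> s2 -> s2 -> s2 -> s2 -> s2 -> s2 -> s2 -> s2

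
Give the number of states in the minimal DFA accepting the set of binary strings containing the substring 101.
By Myhill–Nerode, count the distinguishable equivalence classes: 4 classes — one per longest suffix of the input that is a prefix of '101' (lengths 0 through 2), plus an absorbing 'already seen 101' class.
4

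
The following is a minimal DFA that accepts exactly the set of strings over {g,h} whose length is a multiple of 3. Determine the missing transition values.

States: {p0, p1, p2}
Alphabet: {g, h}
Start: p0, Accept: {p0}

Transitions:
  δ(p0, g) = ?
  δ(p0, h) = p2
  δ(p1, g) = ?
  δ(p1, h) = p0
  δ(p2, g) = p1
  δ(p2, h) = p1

From the language and accept set, identify what each state tracks — p0: length ≡ 0 (mod 3); p1: length ≡ 2 (mod 3); p2: length ≡ 1 (mod 3).
Each missing δ(q, a) is the state matching the new tracked value after reading a.
δ(p0, g) = p2; δ(p1, g) = p0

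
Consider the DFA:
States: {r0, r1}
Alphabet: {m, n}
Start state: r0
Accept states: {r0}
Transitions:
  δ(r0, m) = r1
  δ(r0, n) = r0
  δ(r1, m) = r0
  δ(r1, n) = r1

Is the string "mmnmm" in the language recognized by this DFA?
Processing string "mmnmm":
  r0 --m--> r1
  r1 --m--> r0
  r0 --n--> r0
  r0 --m--> r1
  r1 --m--> r0
Final state: r0
Accept states: {r0}
Yes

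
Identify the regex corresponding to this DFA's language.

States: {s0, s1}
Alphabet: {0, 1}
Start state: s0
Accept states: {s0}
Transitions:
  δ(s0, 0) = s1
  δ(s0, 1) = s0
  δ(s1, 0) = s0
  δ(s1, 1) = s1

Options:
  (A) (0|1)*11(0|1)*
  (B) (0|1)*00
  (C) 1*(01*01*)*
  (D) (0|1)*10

Check each option against the DFA on short strings; one disagreement eliminates an option:
  (A) (0|1)*11(0|1)*: on ε the DFA stays in s0 and accepts (s0 ∈ Accept), but the regex does not match it → eliminate
  (B) (0|1)*00: on ε the DFA stays in s0 and accepts (s0 ∈ Accept), but the regex does not match it → eliminate
  (C) 1*(01*01*)*: agrees with the DFA on every string of length ≤ 6
  (D) (0|1)*10: on ε the DFA stays in s0 and accepts (s0 ∈ Accept), but the regex does not match it → eliminate
Only (C) is consistent with the DFA.
(C) 1*(01*01*)*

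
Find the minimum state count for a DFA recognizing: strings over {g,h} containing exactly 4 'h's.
By Myhill–Nerode, count the distinguishable equivalence classes: 6 classes — having seen 0, 1, …, 4, or >4 copies of 'h'; the count-4 class is the only accepting one and >4 is dead.
6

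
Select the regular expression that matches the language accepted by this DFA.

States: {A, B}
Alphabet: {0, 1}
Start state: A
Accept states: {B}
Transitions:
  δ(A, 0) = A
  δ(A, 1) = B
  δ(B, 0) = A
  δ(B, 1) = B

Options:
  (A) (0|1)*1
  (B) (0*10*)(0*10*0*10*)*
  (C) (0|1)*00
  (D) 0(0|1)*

Check each option against the DFA on short strings; one disagreement eliminates an option:
  (A) (0|1)*1: agrees with the DFA on every string of length ≤ 6
  (B) (0*10*)(0*10*0*10*)*: on '10' the DFA goes A → B → A and rejects (A ∉ Accept), but the regex matches it → eliminate
  (C) (0|1)*00: on '1' the DFA goes A → B and accepts (B ∈ Accept), but the regex does not match it → eliminate
  (D) 0(0|1)*: on '0' the DFA goes A → A and rejects (A ∉ Accept), but the regex matches it → eliminate
Only (A) is consistent with the DFA.
(A) (0|1)*1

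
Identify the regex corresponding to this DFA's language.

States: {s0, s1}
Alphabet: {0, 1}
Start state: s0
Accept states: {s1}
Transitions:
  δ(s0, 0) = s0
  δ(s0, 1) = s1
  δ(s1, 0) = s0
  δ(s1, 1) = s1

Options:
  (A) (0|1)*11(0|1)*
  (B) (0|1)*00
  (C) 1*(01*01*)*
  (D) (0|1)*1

Check each option against the DFA on short strings; one disagreement eliminates an option:
  (A) (0|1)*11(0|1)*: on '1' the DFA goes s0 → s1 and accepts (s1 ∈ Accept), but the regex does not match it → eliminate
  (B) (0|1)*00: on '1' the DFA goes s0 → s1 and accepts (s1 ∈ Accept), but the regex does not match it → eliminate
  (C) 1*(01*01*)*: on ε the DFA stays in s0 and rejects (s0 ∉ Accept), but the regex matches it → eliminate
  (D) (0|1)*1: agrees with the DFA on every string of length ≤ 6
Only (D) is consistent with the DFA.
(D) (0|1)*1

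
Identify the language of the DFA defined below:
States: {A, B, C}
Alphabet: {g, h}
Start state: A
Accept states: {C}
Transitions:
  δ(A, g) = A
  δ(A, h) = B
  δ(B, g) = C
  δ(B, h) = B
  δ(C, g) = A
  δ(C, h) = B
Testing a few strings:
  'gg' → reject
  'g' → reject
  'hh' → reject
  'ghgh' → reject
State roles: A=no suffix match; B=one trailing h; C=suffix is hg
All strings over {g,h} ending with hg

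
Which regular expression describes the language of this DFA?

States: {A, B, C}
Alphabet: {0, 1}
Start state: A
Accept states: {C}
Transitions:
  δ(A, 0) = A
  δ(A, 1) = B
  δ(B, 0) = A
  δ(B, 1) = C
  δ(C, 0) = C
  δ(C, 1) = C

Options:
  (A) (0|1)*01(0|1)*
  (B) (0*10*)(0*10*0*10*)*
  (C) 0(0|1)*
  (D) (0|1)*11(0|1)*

Check each option against the DFA on short strings; one disagreement eliminates an option:
  (A) (0|1)*01(0|1)*: on '01' the DFA goes A → A → B and rejects (B ∉ Accept), but the regex matches it → eliminate
  (B) (0*10*)(0*10*0*10*)*: on '1' the DFA goes A → B and rejects (B ∉ Accept), but the regex matches it → eliminate
  (C) 0(0|1)*: on '0' the DFA goes A → A and rejects (A ∉ Accept), but the regex matches it → eliminate
  (D) (0|1)*11(0|1)*: agrees with the DFA on every string of length ≤ 6
Only (D) is consistent with the DFA.
(D) (0|1)*11(0|1)*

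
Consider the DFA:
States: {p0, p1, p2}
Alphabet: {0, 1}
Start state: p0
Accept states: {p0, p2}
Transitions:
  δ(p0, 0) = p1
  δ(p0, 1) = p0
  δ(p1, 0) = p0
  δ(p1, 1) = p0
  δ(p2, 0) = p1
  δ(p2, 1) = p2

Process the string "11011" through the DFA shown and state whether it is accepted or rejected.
Processing string "11011":
  p0 --1--> p0
  p0 --1--> p0
  p0 --0--> p1
  p1 --1--> p0
  p0 --1--> p0
Final state: p0
Accept states: {p0, p2}
Yes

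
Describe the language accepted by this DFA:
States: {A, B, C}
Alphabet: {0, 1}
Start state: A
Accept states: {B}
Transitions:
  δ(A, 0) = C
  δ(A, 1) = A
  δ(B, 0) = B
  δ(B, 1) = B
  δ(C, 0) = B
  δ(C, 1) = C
Testing a few strings:
  '101' → reject
  '01' → reject
  '0' → reject
  '0110' → accept
State roles: A=zero 0's seen; B=≥ two 0's seen; C=one 0 seen
All binary strings containing at least two 0's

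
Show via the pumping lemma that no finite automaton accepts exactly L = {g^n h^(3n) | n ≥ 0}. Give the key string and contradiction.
Assume L is regular with pumping length p. Idea: pumping the g-block breaks the 1:3 ratio.
Choose s = g^p h^(3p) (length 4p ≥ p). By the pumping lemma, s = xyz with |xy| ≤ p, |y| > 0, so y = g^k with k ≥ 1. Then xy²z = g^(p+k) h^(3p). For this to be in L we would need 3p = 3(p+k), i.e. 3k = 0, contradicting k ≥ 1. So xy²z ∉ L.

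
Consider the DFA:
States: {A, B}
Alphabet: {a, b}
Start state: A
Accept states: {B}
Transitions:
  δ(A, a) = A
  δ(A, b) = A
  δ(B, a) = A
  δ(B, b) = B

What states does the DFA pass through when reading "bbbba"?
read 'b': A → A
  read 'b': A → A
  read 'b': A → A
  read 'b': A → A
  read 'a': A → A
A -> A -> A -> A -> A -> A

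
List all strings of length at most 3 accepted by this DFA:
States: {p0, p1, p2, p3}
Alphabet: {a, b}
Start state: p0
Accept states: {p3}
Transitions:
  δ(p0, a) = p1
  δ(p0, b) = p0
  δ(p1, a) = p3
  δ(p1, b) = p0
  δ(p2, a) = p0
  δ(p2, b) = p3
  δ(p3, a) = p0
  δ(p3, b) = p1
aa, baa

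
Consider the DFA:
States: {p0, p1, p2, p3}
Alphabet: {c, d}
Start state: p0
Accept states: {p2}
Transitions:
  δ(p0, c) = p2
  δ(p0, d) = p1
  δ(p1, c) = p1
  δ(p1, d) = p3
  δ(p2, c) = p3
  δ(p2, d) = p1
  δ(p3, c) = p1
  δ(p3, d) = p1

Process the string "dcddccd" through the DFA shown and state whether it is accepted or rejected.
Processing string "dcddccd":
  p0 --d--> p1
  p1 --c--> p1
  p1 --d--> p3
  p3 --d--> p1
  p1 --c--> p1
  p1 --c--> p1
  p1 --d--> p3
Final state: p3
Accept states: {p2}
No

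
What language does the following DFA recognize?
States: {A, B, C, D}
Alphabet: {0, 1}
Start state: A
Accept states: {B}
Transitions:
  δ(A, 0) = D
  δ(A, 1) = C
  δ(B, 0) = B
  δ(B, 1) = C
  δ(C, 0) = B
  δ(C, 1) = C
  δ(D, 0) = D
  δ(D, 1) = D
Testing a few strings:
  '0011' → reject
  '0100' → reject
  '011' → reject
  '0' → reject
State roles: A=no input read; B=started with 1, last symbol 0; C=started with 1, last symbol 1; D=started with 0 (dead)
All binary strings that start with 1 and end with 0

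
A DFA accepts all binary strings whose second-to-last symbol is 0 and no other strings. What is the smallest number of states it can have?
By Myhill–Nerode, count the distinguishable equivalence classes: 2^2 = 4 classes — the DFA must remember the last 2 symbols read; every pair of distinct length-2 suffixes is distinguishable by some continuation.
4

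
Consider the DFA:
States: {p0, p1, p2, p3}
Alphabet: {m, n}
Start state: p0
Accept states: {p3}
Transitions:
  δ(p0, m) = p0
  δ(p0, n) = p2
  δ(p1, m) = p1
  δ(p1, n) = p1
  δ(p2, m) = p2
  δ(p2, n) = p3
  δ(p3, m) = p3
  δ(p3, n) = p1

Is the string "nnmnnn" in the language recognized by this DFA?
Processing string "nnmnnn":
  p0 --n--> p2
  p2 --n--> p3
  p3 --m--> p3
  p3 --n--> p1
  p1 --n--> p1
  p1 --n--> p1
Final state: p1
Accept states: {p3}
No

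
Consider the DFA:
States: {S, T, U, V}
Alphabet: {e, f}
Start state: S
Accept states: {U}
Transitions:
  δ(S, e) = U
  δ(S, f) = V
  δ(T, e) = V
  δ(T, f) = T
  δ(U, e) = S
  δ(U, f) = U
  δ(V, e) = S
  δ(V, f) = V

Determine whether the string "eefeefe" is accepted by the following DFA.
Processing string "eefeefe":
  S --e--> U
  U --e--> S
  S --f--> V
  V --e--> S
  S --e--> U
  U --f--> U
  U --e--> S
Final state: S
Accept states: {U}
No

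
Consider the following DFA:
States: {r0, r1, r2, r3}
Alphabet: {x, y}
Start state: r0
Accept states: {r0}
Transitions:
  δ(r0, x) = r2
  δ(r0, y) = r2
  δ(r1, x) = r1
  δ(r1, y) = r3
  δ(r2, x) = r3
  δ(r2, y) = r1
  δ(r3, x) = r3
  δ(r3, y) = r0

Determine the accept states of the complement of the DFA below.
Complement accept states = All states \ Original accept states
= {r0, r1, r2, r3} \ {r0}
{r1, r2, r3}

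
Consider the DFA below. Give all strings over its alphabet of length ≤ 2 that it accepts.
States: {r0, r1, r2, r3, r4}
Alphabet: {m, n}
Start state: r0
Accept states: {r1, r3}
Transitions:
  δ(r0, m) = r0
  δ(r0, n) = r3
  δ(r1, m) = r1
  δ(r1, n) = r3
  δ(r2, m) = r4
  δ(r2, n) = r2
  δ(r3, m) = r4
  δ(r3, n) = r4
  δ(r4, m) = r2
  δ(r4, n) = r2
n, mn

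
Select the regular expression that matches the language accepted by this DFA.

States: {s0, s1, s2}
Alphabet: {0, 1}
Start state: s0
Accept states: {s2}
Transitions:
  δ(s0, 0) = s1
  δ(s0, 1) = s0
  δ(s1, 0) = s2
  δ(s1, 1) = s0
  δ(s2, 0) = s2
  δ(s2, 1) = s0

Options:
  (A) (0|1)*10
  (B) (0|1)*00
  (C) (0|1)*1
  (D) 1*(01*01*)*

Check each option against the DFA on short strings; one disagreement eliminates an option:
  (A) (0|1)*10: on '00' the DFA goes s0 → s1 → s2 and accepts (s2 ∈ Accept), but the regex does not match it → eliminate
  (B) (0|1)*00: agrees with the DFA on every string of length ≤ 6
  (C) (0|1)*1: on '1' the DFA goes s0 → s0 and rejects (s0 ∉ Accept), but the regex matches it → eliminate
  (D) 1*(01*01*)*: on ε the DFA stays in s0 and rejects (s0 ∉ Accept), but the regex matches it → eliminate
Only (B) is consistent with the DFA.
(B) (0|1)*00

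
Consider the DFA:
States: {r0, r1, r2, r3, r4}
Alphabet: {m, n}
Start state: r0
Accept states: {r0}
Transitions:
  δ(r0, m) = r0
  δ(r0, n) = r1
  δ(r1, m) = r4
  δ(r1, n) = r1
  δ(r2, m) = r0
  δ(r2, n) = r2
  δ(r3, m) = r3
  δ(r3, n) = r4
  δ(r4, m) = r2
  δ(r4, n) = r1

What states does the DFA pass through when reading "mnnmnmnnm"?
read 'm': r0 → r0
  read 'n': r0 → r1
  read 'n': r1 → r1
  read 'm': r1 → r4
  read 'n': r4 → r1
  read 'm': r1 → r4
  read 'n': r4 → r1
  read 'n': r1 → r1
  read 'm': r1 → r4
r0 -> r0 -> r1 -> r1 -> r4 -> r1 -> r4 -> r1 -> r1 -> r4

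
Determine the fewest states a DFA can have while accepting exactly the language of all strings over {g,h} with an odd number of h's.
By Myhill–Nerode, count the distinguishable equivalence classes: two classes — parity of the count of h's.
2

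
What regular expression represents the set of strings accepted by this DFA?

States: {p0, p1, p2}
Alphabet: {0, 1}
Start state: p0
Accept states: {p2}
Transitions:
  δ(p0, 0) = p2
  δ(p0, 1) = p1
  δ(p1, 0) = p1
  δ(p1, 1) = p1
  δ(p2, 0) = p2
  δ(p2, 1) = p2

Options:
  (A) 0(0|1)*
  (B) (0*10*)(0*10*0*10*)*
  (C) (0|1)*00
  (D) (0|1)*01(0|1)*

Check each option against the DFA on short strings; one disagreement eliminates an option:
  (A) 0(0|1)*: agrees with the DFA on every string of length ≤ 6
  (B) (0*10*)(0*10*0*10*)*: on '0' the DFA goes p0 → p2 and accepts (p2 ∈ Accept), but the regex does not match it → eliminate
  (C) (0|1)*00: on '0' the DFA goes p0 → p2 and accepts (p2 ∈ Accept), but the regex does not match it → eliminate
  (D) (0|1)*01(0|1)*: on '0' the DFA goes p0 → p2 and accepts (p2 ∈ Accept), but the regex does not match it → eliminate
Only (A) is consistent with the DFA.
(A) 0(0|1)*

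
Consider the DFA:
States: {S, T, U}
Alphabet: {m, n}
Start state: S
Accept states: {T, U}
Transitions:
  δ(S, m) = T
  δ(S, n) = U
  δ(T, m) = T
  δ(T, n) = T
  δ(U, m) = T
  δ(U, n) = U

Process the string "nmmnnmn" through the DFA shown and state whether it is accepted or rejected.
Processing string "nmmnnmn":
  S --n--> U
  U --m--> T
  T --m--> T
  T --n--> T
  T --n--> T
  T --m--> T
  T --n--> T
Final state: T
Accept states: {T, U}
Yes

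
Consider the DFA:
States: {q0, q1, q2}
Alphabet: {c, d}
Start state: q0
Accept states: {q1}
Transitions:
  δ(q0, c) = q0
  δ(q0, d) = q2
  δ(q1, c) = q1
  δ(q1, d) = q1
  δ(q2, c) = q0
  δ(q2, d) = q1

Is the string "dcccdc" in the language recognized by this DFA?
Processing string "dcccdc":
  q0 --d--> q2
  q2 --c--> q0
  q0 --c--> q0
  q0 --c--> q0
  q0 --d--> q2
  q2 --c--> q0
Final state: q0
Accept states: {q1}
No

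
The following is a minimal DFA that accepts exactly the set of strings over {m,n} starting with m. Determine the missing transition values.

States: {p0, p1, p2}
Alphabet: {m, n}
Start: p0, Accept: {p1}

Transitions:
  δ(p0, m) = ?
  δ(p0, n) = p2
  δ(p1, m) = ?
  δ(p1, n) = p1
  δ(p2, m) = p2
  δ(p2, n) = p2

From the language and accept set, identify what each state tracks — p0: no input read; p1: started with m; p2: started with n (dead).
Each missing δ(q, a) is the state matching the new tracked value after reading a.
δ(p0, m) = p1; δ(p1, m) = p1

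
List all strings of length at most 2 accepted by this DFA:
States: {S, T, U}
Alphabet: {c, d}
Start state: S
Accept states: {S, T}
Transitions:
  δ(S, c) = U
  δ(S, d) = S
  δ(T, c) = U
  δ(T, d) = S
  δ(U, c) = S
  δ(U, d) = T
ε, d, cc, cd, dd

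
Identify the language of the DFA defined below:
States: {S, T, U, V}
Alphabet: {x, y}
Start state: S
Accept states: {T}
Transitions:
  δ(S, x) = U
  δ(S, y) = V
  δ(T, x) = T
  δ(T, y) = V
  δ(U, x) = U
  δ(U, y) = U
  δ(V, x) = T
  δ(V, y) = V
Testing a few strings:
  'yyy' → reject
  'xyyy' → reject
  'y' → reject
  'yxx' → accept
State roles: S=no input read; T=started with y, last symbol x; U=started with x (dead); V=started with y, last symbol y
All strings over {x,y} that start with y and end with x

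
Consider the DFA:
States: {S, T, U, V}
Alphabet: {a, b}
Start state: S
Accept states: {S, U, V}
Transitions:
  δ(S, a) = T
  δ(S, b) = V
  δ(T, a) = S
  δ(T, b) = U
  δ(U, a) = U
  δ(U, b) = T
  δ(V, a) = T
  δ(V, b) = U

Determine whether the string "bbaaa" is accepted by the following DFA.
Processing string "bbaaa":
  S --b--> V
  V --b--> U
  U --a--> U
  U --a--> U
  U --a--> U
Final state: U
Accept states: {S, U, V}
Yes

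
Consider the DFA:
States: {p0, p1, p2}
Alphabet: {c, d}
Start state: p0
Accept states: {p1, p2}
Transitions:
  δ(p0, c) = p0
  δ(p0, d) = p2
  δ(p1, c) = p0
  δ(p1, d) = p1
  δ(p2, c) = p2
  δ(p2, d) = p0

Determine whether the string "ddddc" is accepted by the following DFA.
Processing string "ddddc":
  p0 --d--> p2
  p2 --d--> p0
  p0 --d--> p2
  p2 --d--> p0
  p0 --c--> p0
Final state: p0
Accept states: {p1, p2}
No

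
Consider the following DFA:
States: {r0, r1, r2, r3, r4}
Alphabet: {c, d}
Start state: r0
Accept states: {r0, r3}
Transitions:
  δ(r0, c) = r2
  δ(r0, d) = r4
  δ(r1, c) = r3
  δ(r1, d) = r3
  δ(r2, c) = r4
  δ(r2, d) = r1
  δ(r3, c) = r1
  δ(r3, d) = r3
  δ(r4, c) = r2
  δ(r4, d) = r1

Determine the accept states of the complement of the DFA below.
Complement accept states = All states \ Original accept states
= {r0, r1, r2, r3, r4} \ {r0, r3}
{r1, r2, r4}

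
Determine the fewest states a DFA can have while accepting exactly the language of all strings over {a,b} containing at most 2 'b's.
By Myhill–Nerode, count the distinguishable equivalence classes: 4 classes — having seen 0, 1, 2, or >2 copies of 'b'; counts 0 through 2 are accepting and >2 is dead.
4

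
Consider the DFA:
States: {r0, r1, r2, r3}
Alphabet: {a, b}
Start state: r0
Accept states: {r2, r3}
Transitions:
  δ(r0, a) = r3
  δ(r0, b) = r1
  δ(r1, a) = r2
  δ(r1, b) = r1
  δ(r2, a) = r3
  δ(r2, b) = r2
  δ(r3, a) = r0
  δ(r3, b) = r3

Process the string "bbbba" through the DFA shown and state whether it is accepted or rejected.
Processing string "bbbba":
  r0 --b--> r1
  r1 --b--> r1
  r1 --b--> r1
  r1 --b--> r1
  r1 --a--> r2
Final state: r2
Accept states: {r2, r3}
Yes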